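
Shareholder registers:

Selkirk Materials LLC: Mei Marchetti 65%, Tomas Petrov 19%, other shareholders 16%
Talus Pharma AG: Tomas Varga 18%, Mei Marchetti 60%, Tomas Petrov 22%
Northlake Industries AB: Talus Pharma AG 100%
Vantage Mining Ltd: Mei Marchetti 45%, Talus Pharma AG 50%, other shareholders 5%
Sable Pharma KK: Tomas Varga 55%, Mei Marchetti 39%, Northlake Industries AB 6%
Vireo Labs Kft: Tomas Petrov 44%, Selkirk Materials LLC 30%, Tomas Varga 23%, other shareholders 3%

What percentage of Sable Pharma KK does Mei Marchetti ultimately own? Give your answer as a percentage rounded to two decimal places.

Mei reaches Sable along 2 paths.
Direct stake: 39% = 39%.
Via Talus → Northlake: 60% × 100% × 6% = 3.6%.
Total: 39% + 3.6% = 42.6%.
Rounded: 42.60%.

42.60%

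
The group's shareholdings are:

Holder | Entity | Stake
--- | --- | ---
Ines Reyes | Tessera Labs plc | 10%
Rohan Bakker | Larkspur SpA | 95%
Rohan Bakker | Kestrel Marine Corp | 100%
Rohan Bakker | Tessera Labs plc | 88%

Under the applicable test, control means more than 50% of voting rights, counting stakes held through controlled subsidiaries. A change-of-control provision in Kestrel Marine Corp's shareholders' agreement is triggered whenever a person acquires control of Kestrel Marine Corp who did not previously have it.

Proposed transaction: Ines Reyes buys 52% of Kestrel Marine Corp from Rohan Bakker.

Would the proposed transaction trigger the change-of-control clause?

The purchase adds only to Ines's holdings (Rohan's stake shrinks), so Ines is the only person who could newly come to control Kestrel.
Ines's largest direct stake is 10% in Tessera, which does not meet the threshold, so Ines controls no company.
Neither Ines nor any entity Ines controls holds any voting interest in Kestrel.
So before the transaction, Ines does not control Kestrel.
After the purchase, Ines holds 52% of Kestrel directly, and Rohan's stake falls to 48%.
Ines holds 52% of Kestrel, so Ines controls Kestrel.
Ines did not control Kestrel before and does after, so the clause is triggered.

Yes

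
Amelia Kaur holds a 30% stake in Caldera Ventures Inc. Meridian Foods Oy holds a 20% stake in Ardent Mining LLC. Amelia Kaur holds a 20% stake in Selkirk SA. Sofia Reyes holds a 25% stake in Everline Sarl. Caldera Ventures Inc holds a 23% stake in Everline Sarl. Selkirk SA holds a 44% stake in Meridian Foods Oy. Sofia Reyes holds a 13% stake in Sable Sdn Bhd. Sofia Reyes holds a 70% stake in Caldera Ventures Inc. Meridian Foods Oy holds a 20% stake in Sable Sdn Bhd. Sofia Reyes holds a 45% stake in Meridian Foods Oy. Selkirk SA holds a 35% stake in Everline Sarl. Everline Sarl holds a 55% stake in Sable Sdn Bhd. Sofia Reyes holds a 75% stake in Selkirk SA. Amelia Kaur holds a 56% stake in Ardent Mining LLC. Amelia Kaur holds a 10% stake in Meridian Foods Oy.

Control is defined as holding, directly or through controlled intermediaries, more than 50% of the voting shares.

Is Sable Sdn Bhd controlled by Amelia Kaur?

Amelia holds 56% of Ardent, so Amelia controls Ardent.
Neither Amelia nor any entity Amelia controls holds any voting interest in Sable.
So Amelia does not control Sable.

No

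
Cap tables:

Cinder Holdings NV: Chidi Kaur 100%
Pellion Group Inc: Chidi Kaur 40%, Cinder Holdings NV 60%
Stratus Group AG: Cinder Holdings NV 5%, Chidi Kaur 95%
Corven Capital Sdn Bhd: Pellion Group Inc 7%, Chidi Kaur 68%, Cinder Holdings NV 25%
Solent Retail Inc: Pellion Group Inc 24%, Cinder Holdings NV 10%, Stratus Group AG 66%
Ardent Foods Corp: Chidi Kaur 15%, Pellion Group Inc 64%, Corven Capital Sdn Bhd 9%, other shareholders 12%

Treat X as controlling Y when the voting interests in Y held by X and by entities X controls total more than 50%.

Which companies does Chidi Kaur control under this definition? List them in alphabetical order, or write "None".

Ardent Foods Corp, Cinder Holdings NV, Corven Capital Sdn Bhd, Pellion Group Inc, Solent Retail Inc, Stratus Group AG

Chidi holds 100% of Cinder, so Chidi controls Cinder.
Chidi and Cinder together hold 40% + 60% = 100% of Pellion, so Chidi controls Pellion.
Cinder and Chidi together hold 5% + 95% = 100% of Stratus, so Chidi controls Stratus.
Pellion and Chidi and Cinder together hold 7% + 68% + 25% = 100% of Corven, so Chidi controls Corven.
Pellion and Cinder and Stratus together hold 24% + 10% + 66% = 100% of Solent, so Chidi controls Solent.
Chidi and Pellion and Corven together hold 15% + 64% + 9% = 88% of Ardent, so Chidi controls Ardent.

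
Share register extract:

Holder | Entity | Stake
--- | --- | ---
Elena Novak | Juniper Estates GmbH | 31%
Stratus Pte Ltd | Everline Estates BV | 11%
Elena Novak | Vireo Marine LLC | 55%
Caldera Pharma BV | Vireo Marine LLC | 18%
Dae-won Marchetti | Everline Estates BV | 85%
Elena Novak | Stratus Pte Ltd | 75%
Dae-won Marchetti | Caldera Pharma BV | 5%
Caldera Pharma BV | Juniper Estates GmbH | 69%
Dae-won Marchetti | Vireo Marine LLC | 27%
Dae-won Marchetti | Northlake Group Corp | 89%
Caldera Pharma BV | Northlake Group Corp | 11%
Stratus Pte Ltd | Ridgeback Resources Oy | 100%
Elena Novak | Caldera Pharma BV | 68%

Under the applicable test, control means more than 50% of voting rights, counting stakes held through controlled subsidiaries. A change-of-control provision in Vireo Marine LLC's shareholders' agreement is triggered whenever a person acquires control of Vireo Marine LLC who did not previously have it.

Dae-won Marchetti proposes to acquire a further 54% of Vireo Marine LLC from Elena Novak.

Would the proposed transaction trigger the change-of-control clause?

Yes

The purchase adds only to Dae-won's holdings (Elena's stake shrinks), so Dae-won is the only person who could newly come to control Vireo.
Dae-won holds 85% of Everline, so Dae-won controls Everline.
Dae-won holds 89% of Northlake, so Dae-won controls Northlake.
In Vireo, Dae-won's side holds only 27%, not > 50%.
So before the transaction, Dae-won does not control Vireo.
After the purchase, Dae-won's direct stake in Vireo rises to 27% + 54% = 81%, and Elena's stake falls to 1%.
Dae-won holds 81% of Vireo, so Dae-won controls Vireo.
Dae-won did not control Vireo before and does after, so the clause is triggered.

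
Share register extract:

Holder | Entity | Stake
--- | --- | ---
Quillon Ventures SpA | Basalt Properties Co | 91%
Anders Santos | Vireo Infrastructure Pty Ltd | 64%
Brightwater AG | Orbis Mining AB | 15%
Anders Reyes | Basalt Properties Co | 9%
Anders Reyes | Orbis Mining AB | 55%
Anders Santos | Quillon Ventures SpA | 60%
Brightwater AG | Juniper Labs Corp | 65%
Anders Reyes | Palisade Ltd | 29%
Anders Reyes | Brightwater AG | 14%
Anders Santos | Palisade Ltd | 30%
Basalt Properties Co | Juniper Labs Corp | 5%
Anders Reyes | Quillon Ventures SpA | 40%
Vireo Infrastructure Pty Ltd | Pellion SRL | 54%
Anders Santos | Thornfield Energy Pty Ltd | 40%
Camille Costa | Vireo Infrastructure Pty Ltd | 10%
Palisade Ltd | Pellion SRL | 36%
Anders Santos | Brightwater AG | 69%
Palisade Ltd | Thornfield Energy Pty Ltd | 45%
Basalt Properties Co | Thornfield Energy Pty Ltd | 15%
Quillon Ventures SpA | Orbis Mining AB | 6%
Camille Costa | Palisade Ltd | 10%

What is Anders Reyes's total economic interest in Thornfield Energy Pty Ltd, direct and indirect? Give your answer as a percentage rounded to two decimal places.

Anders Reyes reaches Thornfield along 3 paths.
Via Palisade: 29% × 45% = 13.05%.
Via Basalt: 9% × 15% = 1.35%.
Via Quillon → Basalt: 40% × 91% × 15% = 5.46%.
Total: 13.05% + 1.35% + 5.46% = 19.86%.

19.86%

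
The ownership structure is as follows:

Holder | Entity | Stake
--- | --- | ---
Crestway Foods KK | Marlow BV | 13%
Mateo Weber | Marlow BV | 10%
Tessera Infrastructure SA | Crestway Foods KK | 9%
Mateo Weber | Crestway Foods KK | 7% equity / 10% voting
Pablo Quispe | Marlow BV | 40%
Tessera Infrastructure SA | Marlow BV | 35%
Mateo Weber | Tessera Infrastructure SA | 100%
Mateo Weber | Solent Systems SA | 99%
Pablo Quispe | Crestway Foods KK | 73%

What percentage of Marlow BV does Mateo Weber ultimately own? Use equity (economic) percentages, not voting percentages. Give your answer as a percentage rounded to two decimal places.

47.08%

Mateo reaches Marlow along 4 paths.
Direct stake: 10% = 10%.
Via Tessera: 100% × 35% = 35%.
Via Crestway: 7% × 13% = 0.91%.
Via Tessera → Crestway: 100% × 9% × 13% = 1.17%.
Total: 10% + 35% + 0.91% + 1.17% = 47.08%.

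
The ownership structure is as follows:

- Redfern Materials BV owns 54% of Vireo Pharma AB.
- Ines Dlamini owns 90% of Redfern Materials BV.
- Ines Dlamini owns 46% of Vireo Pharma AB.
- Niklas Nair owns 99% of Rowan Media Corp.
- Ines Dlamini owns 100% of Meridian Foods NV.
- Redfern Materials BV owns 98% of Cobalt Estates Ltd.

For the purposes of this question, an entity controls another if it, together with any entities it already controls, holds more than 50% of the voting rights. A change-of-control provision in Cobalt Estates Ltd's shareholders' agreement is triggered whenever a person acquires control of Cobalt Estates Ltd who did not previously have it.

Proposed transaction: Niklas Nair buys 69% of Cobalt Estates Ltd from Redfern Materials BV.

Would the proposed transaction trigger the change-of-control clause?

The purchase adds only to Niklas's holdings (Redfern's stake shrinks), so Niklas is the only person who could newly come to control Cobalt.
Niklas holds 99% of Rowan, so Niklas controls Rowan.
Neither Niklas nor any entity Niklas controls holds any voting interest in Cobalt.
So before the transaction, Niklas does not control Cobalt.
After the purchase, Niklas holds 69% of Cobalt directly, and Redfern's stake falls to 29%.
Niklas holds 69% of Cobalt, so Niklas controls Cobalt.
Niklas did not control Cobalt before and does after, so the clause is triggered.

Yes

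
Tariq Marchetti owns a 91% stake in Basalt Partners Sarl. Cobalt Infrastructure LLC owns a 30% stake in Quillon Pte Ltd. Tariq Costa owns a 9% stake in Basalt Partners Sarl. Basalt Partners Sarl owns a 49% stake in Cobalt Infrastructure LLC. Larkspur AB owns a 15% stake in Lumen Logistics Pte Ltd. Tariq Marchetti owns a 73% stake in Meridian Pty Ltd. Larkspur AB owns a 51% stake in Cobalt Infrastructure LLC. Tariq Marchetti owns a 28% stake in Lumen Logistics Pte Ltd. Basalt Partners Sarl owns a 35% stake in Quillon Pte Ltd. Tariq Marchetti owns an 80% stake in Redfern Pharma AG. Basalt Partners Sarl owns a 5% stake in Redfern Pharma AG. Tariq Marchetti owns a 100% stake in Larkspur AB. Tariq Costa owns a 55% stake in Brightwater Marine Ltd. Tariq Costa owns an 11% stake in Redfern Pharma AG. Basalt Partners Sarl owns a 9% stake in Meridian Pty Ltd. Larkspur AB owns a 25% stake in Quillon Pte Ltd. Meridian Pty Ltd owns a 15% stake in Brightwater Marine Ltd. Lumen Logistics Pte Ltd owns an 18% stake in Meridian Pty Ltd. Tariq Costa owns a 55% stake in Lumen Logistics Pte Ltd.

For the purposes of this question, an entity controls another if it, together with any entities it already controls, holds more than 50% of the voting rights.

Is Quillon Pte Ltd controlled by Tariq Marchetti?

Tariq Marchetti holds 100% of Larkspur, so Tariq Marchetti controls Larkspur.
Tariq Marchetti holds 91% of Basalt, so Tariq Marchetti controls Basalt.
Larkspur and Basalt together hold 51% + 49% = 100% of Cobalt, so Tariq Marchetti controls Cobalt.
Basalt and Larkspur and Cobalt together hold 35% + 25% + 30% = 90% of Quillon, so Tariq Marchetti controls Quillon.

Yes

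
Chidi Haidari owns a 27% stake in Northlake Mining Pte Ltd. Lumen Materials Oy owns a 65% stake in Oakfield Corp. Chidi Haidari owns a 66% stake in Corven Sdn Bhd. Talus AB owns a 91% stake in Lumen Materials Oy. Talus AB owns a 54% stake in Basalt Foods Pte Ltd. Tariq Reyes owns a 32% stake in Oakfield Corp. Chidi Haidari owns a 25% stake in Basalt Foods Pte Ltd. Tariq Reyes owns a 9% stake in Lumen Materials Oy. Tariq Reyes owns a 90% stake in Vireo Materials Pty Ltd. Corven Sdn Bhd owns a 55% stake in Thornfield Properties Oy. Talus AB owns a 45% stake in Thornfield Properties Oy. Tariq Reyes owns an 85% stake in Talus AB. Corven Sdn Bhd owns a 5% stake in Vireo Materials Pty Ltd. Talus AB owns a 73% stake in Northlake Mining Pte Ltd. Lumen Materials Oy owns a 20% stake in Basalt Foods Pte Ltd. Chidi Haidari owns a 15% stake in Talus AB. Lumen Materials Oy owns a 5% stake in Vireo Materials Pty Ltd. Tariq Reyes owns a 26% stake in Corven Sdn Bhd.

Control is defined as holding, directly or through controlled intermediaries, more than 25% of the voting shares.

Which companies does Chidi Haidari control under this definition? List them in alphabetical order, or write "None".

Corven Sdn Bhd, Northlake Mining Pte Ltd, Thornfield Properties Oy

Chidi holds 66% of Corven, so Chidi controls Corven.
Chidi holds 27% of Northlake, so Chidi controls Northlake.
Corven holds 55% of Thornfield, so Chidi controls Thornfield.
No other company's threshold is met.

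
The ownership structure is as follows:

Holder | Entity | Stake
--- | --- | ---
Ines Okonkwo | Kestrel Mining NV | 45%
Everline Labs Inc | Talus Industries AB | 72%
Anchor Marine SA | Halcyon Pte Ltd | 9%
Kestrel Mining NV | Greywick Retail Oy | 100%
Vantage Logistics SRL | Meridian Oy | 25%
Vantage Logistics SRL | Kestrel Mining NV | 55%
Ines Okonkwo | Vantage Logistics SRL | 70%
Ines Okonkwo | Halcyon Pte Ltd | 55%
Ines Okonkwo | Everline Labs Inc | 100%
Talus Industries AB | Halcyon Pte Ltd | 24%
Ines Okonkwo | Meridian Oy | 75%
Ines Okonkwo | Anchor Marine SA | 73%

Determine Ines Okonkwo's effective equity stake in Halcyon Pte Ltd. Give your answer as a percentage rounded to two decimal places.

Ines reaches Halcyon along 3 paths.
Direct stake: 55% = 55%.
Via Anchor: 73% × 9% = 6.57%.
Via Everline → Talus: 100% × 72% × 24% = 17.28%.
Total: 55% + 6.57% + 17.28% = 78.85%.

78.85%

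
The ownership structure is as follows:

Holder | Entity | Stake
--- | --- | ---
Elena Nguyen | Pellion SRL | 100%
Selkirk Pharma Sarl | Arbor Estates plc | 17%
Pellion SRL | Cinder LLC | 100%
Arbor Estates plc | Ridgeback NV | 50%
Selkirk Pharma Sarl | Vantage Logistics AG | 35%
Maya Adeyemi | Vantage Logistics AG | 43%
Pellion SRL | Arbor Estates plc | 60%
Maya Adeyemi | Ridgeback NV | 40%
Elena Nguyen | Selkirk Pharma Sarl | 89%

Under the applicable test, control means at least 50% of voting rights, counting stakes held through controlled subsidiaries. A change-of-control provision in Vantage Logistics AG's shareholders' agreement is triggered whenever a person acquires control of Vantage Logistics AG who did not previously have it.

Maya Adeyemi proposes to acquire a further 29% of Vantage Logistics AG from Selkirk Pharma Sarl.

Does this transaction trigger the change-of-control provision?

Yes

The purchase adds only to Maya's holdings (Selkirk's stake shrinks), so Maya is the only person who could newly come to control Vantage.
Maya's largest direct stake is 43% in Vantage, which does not meet the threshold, so Maya controls no company.
In Vantage, Maya's side holds only 43%, not ≥ 50%.
So before the transaction, Maya does not control Vantage.
After the purchase, Maya's direct stake in Vantage rises to 43% + 29% = 72%, and Selkirk's stake falls to 6%.
Maya holds 72% of Vantage, so Maya controls Vantage.
Maya did not control Vantage before and does after, so the clause is triggered.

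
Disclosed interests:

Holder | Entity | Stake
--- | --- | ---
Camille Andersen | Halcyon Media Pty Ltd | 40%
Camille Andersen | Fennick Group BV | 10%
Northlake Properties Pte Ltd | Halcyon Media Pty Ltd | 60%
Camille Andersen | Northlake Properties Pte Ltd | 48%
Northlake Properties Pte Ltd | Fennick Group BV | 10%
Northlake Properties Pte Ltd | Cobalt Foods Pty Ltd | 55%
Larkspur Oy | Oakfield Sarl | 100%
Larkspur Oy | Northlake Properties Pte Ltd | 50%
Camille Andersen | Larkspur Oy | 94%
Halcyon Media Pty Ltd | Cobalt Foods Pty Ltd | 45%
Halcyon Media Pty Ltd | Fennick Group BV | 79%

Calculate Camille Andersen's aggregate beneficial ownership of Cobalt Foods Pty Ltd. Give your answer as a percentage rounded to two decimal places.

95.90%

Camille reaches Cobalt along 5 paths.
Via Larkspur → Northlake: 94% × 50% × 55% = 25.85%.
Via Northlake: 48% × 55% = 26.4%.
Via Larkspur → Northlake → Halcyon: 94% × 50% × 60% × 45% = 12.69%.
Via Northlake → Halcyon: 48% × 60% × 45% = 12.96%.
Via Halcyon: 40% × 45% = 18%.
Total: 25.85% + 26.4% + 12.69% + 12.96% + 18% = 95.9%.
Rounded: 95.90%.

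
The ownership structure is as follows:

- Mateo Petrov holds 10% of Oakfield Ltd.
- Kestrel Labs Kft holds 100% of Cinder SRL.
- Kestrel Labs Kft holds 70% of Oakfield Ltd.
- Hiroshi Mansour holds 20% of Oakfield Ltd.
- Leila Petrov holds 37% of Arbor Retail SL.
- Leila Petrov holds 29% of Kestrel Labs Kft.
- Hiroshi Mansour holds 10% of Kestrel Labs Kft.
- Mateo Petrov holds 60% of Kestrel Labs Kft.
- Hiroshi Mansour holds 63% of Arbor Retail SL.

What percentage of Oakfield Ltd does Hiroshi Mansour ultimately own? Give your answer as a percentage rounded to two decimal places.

Hiroshi reaches Oakfield along 2 paths.
Direct stake: 20% = 20%.
Via Kestrel: 10% × 70% = 7%.
Total: 20% + 7% = 27%.
Rounded: 27.00%.

27.00%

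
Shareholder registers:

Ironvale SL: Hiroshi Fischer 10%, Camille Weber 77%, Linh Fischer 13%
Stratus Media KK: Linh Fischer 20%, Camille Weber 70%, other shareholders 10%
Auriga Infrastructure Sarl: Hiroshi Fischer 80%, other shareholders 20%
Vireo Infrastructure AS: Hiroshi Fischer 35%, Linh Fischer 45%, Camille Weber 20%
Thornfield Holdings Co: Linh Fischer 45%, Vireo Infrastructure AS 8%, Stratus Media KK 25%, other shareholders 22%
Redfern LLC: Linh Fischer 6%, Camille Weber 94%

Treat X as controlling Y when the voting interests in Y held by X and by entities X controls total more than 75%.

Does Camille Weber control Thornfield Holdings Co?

Camille holds 77% of Ironvale, so Camille controls Ironvale.
Camille holds 94% of Redfern, so Camille controls Redfern.
Neither Camille nor any entity Camille controls holds any voting interest in Thornfield.
So Camille does not control Thornfield.

No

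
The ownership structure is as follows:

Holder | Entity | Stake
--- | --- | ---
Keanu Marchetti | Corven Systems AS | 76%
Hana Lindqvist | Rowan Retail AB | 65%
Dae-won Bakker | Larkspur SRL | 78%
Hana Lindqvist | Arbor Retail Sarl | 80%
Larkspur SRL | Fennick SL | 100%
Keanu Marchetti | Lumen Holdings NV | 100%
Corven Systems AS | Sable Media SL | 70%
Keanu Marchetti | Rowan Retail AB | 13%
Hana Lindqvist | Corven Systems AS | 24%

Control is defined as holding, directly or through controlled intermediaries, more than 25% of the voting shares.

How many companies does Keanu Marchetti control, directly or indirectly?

3

Keanu holds 76% of Corven, so Keanu controls Corven.
Corven holds 70% of Sable, so Keanu controls Sable.
Keanu holds 100% of Lumen, so Keanu controls Lumen.
No other company's threshold is met.
Keanu controls 3 companies.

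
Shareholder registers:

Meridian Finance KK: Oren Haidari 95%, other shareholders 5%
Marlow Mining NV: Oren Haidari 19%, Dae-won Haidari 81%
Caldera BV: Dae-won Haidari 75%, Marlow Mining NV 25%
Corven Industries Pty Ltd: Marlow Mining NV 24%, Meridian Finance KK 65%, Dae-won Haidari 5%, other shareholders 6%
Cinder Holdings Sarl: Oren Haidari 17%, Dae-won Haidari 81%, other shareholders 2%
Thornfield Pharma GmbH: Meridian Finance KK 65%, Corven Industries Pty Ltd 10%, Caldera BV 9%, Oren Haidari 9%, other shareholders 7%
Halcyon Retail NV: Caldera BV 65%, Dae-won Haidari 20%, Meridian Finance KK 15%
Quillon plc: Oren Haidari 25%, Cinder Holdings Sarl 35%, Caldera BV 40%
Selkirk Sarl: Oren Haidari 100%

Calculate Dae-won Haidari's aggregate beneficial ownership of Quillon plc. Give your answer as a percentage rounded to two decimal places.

66.45%

Dae-won reaches Quillon along 3 paths.
Via Cinder: 81% × 35% = 28.35%.
Via Caldera: 75% × 40% = 30%.
Via Marlow → Caldera: 81% × 25% × 40% = 8.1%.
Total: 28.35% + 30% + 8.1% = 66.45%.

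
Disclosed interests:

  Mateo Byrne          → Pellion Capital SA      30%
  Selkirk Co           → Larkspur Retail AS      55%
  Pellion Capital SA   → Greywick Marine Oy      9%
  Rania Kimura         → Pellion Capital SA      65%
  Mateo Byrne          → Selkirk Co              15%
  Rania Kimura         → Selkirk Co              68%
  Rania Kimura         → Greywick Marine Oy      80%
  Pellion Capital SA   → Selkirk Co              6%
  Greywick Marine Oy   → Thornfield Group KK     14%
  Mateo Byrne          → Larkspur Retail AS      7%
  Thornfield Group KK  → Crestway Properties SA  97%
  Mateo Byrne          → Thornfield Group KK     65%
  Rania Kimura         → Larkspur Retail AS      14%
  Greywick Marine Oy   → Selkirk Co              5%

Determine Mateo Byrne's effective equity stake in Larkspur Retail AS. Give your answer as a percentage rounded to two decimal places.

Mateo reaches Larkspur along 4 paths.
Via Pellion → Selkirk: 30% × 6% × 55% = 0.99%.
Via Selkirk: 15% × 55% = 8.25%.
Via Pellion → Greywick → Selkirk: 30% × 9% × 5% × 55% = 0.07425%.
Direct stake: 7% = 7%.
Total: 0.99% + 8.25% + 0.07425% + 7% = 16.31425%.
Rounded: 16.31%.

16.31%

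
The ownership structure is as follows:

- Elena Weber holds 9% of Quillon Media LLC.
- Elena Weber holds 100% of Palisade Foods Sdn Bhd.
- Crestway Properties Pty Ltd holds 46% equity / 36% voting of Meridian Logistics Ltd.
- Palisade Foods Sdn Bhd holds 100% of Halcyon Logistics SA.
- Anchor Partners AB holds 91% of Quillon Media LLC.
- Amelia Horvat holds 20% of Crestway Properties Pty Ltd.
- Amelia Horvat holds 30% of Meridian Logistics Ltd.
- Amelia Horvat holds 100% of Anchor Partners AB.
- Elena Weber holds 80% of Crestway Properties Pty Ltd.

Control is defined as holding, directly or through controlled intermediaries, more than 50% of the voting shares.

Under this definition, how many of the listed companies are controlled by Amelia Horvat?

2

Amelia holds 100% of Anchor, so Amelia controls Anchor.
Anchor holds 91% of Quillon, so Amelia controls Quillon.
No other company's threshold is met.
Amelia controls 2 companies.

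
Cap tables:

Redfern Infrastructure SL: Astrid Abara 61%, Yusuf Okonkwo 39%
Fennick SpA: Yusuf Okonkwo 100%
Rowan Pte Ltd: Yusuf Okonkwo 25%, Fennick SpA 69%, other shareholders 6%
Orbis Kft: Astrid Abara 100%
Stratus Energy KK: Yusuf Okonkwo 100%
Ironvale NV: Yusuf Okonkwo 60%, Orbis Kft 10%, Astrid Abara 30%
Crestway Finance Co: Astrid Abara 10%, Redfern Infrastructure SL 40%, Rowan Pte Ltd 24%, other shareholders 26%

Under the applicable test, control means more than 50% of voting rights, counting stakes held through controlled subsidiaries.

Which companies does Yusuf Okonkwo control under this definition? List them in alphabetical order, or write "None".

Fennick SpA, Ironvale NV, Rowan Pte Ltd, Stratus Energy KK

Yusuf holds 100% of Fennick, so Yusuf controls Fennick.
Yusuf and Fennick together hold 25% + 69% = 94% of Rowan, so Yusuf controls Rowan.
Yusuf holds 100% of Stratus, so Yusuf controls Stratus.
Yusuf holds 60% of Ironvale, so Yusuf controls Ironvale.
No other company's threshold is met.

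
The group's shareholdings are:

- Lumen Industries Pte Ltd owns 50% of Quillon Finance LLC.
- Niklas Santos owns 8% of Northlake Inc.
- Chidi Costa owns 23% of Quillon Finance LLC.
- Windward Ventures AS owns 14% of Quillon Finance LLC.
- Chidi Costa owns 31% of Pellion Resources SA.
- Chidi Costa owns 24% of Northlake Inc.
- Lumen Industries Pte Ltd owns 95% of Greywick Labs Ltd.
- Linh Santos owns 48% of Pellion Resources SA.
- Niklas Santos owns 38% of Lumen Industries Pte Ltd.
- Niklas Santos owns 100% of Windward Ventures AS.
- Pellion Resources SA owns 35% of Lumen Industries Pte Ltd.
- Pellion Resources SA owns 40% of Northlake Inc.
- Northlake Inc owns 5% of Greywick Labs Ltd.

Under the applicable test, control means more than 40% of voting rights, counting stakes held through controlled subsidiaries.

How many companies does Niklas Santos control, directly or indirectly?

Niklas holds 100% of Windward, so Niklas controls Windward.
No other company's threshold is met.
Niklas controls 1 company.

1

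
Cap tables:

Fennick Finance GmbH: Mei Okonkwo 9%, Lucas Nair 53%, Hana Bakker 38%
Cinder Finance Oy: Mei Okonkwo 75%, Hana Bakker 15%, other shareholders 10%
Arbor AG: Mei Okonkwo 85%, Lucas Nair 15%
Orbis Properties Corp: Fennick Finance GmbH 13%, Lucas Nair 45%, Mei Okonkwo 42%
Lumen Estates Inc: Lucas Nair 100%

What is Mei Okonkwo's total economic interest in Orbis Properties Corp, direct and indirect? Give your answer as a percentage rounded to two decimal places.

43.17%

Mei reaches Orbis along 2 paths.
Via Fennick: 9% × 13% = 1.17%.
Direct stake: 42% = 42%.
Total: 1.17% + 42% = 43.17%.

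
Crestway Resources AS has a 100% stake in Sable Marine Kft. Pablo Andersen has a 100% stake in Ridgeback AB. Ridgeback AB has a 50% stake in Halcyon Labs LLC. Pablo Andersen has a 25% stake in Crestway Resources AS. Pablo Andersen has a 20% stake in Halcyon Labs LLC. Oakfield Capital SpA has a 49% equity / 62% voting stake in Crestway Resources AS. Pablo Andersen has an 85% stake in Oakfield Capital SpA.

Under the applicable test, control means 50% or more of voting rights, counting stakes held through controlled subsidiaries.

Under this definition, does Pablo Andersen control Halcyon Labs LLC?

Pablo holds 100% of Ridgeback, so Pablo controls Ridgeback.
Ridgeback and Pablo together hold 50% + 20% = 70% of Halcyon, so Pablo controls Halcyon.

Yes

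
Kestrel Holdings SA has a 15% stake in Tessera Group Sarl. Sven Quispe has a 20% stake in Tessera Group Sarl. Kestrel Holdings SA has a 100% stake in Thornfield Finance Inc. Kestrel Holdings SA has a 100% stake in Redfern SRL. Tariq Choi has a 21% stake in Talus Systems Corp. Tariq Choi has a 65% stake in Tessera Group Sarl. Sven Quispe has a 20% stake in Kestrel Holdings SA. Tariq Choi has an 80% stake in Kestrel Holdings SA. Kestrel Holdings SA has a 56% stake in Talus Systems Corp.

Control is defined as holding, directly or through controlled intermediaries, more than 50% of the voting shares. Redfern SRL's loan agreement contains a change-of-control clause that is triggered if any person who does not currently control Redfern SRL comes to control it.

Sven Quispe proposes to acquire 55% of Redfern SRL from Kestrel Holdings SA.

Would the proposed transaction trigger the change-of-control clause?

The purchase adds only to Sven's holdings (Kestrel's stake shrinks), so Sven is the only person who could newly come to control Redfern.
Sven's largest direct stake is 20% in Kestrel, which does not meet the threshold, so Sven controls no company.
Neither Sven nor any entity Sven controls holds any voting interest in Redfern.
So before the transaction, Sven does not control Redfern.
After the purchase, Sven holds 55% of Redfern directly, and Kestrel's stake falls to 45%.
Sven holds 55% of Redfern, so Sven controls Redfern.
Sven did not control Redfern before and does after, so the clause is triggered.

Yes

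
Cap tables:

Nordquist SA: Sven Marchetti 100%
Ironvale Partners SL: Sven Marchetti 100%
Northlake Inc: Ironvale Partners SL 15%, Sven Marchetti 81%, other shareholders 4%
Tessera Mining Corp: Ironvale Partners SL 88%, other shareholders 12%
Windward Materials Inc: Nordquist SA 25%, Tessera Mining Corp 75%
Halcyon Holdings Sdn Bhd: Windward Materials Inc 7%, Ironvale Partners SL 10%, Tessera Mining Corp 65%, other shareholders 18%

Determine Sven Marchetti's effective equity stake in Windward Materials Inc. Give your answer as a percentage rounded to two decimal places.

Sven reaches Windward along 2 paths.
Via Nordquist: 100% × 25% = 25%.
Via Ironvale → Tessera: 100% × 88% × 75% = 66%.
Total: 25% + 66% = 91%.
Rounded: 91.00%.

91.00%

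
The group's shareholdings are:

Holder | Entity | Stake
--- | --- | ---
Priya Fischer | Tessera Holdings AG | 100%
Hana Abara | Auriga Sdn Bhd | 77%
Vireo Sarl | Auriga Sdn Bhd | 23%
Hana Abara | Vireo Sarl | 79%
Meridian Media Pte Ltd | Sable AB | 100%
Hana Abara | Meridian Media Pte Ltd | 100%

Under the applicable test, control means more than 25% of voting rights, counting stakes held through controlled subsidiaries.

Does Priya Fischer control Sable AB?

Priya holds 100% of Tessera, so Priya controls Tessera.
Neither Priya nor any entity Priya controls holds any voting interest in Sable.
So Priya does not control Sable.

No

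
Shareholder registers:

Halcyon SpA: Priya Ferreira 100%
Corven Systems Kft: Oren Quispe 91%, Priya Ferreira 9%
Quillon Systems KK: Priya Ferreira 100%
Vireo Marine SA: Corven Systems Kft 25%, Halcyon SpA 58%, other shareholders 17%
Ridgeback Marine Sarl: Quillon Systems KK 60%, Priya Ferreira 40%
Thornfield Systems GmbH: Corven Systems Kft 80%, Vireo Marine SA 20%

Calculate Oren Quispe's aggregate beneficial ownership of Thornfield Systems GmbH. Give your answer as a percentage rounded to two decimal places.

77.35%

Oren reaches Thornfield along 2 paths.
Via Corven: 91% × 80% = 72.8%.
Via Corven → Vireo: 91% × 25% × 20% = 4.55%.
Total: 72.8% + 4.55% = 77.35%.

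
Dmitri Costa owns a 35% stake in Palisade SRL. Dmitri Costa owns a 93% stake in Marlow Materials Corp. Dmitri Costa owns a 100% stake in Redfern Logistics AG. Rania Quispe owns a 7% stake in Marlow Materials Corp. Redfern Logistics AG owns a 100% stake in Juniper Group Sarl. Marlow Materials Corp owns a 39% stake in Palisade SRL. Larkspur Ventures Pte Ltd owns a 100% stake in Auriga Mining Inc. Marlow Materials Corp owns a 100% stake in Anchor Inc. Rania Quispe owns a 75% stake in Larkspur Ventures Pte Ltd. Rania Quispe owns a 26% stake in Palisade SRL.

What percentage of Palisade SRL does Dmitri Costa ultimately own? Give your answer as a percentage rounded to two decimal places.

71.27%

Dmitri reaches Palisade along 2 paths.
Via Marlow: 93% × 39% = 36.27%.
Direct stake: 35% = 35%.
Total: 36.27% + 35% = 71.27%.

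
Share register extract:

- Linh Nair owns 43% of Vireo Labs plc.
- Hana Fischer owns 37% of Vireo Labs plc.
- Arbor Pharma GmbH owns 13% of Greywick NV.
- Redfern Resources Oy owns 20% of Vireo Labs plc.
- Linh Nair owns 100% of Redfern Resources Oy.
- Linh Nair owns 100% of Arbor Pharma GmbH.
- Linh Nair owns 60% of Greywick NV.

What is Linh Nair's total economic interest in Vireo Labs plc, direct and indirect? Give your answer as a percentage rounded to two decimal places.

Linh reaches Vireo along 2 paths.
Via Redfern: 100% × 20% = 20%.
Direct stake: 43% = 43%.
Total: 20% + 43% = 63%.
Rounded: 63.00%.

63.00%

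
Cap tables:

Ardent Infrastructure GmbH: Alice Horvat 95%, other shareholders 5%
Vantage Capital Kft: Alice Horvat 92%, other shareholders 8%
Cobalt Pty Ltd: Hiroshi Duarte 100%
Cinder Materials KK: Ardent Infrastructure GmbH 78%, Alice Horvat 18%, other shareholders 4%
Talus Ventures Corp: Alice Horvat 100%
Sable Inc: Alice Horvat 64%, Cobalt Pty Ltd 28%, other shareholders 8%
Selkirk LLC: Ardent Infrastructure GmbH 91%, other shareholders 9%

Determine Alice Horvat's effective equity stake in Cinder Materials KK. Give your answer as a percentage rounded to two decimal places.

Alice reaches Cinder along 2 paths.
Via Ardent: 95% × 78% = 74.1%.
Direct stake: 18% = 18%.
Total: 74.1% + 18% = 92.1%.
Rounded: 92.10%.

92.10%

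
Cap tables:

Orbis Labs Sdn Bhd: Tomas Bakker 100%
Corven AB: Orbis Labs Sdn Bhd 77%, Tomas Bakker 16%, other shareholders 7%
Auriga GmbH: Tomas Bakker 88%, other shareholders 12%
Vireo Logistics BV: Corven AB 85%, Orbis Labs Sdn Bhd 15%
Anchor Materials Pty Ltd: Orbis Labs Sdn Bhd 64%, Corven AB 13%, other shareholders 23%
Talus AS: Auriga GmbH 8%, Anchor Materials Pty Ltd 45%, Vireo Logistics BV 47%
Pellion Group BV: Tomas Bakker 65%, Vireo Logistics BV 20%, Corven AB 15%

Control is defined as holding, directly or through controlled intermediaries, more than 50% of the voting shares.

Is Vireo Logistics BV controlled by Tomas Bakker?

Yes

Tomas holds 100% of Orbis, so Tomas controls Orbis.
Orbis and Tomas together hold 77% + 16% = 93% of Corven, so Tomas controls Corven.
Corven and Orbis together hold 85% + 15% = 100% of Vireo, so Tomas controls Vireo.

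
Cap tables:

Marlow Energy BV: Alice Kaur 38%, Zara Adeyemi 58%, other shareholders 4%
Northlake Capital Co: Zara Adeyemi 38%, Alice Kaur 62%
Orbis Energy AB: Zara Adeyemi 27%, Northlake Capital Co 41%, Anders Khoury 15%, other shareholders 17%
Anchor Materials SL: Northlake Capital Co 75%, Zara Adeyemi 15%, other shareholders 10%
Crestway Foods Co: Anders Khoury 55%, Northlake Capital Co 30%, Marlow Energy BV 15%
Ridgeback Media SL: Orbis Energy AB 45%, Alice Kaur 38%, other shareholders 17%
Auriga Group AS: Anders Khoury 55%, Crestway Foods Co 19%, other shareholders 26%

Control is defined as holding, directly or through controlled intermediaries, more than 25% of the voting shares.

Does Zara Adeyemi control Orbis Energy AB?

Zara holds 38% of Northlake, so Zara controls Northlake.
Zara and Northlake together hold 27% + 41% = 68% of Orbis, so Zara controls Orbis.

Yes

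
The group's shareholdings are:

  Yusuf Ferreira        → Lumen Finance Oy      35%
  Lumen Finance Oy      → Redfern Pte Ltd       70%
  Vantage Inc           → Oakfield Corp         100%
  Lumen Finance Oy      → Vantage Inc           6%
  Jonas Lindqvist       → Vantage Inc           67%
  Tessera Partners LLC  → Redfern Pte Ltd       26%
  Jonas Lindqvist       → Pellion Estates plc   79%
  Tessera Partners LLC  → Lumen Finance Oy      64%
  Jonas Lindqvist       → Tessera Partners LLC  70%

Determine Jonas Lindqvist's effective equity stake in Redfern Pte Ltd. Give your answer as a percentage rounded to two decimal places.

Jonas reaches Redfern along 2 paths.
Via Tessera: 70% × 26% = 18.2%.
Via Tessera → Lumen: 70% × 64% × 70% = 31.36%.
Total: 18.2% + 31.36% = 49.56%.

49.56%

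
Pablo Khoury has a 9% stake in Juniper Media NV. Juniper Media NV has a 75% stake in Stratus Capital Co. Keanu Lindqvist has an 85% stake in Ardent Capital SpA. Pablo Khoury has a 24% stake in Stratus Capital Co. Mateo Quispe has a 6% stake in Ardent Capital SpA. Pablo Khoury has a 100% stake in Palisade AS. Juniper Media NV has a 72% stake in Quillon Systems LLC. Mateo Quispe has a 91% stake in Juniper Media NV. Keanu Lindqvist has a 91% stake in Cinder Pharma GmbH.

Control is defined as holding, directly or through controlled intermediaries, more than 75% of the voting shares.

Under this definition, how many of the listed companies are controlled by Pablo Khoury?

1

Pablo holds 100% of Palisade, so Pablo controls Palisade.
No other company's threshold is met.
Pablo controls 1 company.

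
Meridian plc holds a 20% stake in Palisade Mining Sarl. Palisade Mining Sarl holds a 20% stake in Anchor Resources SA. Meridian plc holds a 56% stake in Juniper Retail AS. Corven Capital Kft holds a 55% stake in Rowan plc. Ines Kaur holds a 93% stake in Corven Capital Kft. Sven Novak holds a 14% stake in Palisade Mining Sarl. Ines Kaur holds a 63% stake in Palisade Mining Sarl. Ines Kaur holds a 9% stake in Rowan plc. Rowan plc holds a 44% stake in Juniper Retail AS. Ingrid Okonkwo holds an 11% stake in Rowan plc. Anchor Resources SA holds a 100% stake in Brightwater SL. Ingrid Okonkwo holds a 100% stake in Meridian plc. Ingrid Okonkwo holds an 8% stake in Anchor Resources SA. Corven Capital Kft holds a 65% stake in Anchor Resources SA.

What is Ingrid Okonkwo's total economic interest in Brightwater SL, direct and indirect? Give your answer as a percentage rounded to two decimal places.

12.00%

Ingrid reaches Brightwater along 2 paths.
Via Meridian → Palisade → Anchor: 100% × 20% × 20% × 100% = 4%.
Via Anchor: 8% × 100% = 8%.
Total: 4% + 8% = 12%.
Rounded: 12.00%.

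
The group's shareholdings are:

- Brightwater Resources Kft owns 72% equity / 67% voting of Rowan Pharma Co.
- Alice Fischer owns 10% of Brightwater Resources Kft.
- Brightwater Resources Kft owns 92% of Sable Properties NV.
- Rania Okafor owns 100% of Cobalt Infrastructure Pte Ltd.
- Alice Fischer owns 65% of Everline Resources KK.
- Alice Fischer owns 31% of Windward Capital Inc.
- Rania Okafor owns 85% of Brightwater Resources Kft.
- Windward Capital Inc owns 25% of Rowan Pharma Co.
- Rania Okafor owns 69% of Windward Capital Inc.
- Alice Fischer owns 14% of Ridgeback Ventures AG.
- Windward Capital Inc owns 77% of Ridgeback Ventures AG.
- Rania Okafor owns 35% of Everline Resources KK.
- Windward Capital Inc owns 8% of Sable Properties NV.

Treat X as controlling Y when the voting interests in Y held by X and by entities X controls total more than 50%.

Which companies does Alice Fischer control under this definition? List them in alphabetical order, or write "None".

Everline Resources KK

Alice holds 65% of Everline, so Alice controls Everline.
No other company's threshold is met.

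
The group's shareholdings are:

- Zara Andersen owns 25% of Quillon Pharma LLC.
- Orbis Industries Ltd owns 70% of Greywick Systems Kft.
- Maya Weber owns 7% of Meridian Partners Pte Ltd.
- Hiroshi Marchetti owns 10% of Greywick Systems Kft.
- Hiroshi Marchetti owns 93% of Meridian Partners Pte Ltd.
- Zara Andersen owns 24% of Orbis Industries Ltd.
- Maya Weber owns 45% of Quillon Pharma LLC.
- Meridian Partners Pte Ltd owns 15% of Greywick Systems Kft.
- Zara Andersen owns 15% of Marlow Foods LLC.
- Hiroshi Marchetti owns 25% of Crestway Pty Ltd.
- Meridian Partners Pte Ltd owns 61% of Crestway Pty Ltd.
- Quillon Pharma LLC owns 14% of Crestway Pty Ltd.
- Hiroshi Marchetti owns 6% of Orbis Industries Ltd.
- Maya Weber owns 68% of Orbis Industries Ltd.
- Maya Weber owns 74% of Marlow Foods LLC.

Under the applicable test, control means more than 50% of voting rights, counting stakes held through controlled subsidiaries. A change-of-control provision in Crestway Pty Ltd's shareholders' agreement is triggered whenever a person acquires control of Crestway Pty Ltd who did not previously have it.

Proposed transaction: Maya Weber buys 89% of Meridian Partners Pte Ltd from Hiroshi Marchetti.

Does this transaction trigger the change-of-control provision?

The purchase adds only to Maya's holdings (Hiroshi's stake shrinks), so Maya is the only person who could newly come to control Crestway.
Maya holds 68% of Orbis, so Maya controls Orbis.
Orbis holds 70% of Greywick, so Maya controls Greywick.
Maya holds 74% of Marlow, so Maya controls Marlow.
Neither Maya nor any entity Maya controls holds any voting interest in Crestway.
So before the transaction, Maya does not control Crestway.
After the purchase, Maya's direct stake in Meridian rises to 7% + 89% = 96%, and Hiroshi's stake falls to 4%.
Maya holds 96% of Meridian, so Maya controls Meridian.
Meridian holds 61% of Crestway, so Maya controls Crestway.
Maya did not control Crestway before and does after, so the clause is triggered.

Yes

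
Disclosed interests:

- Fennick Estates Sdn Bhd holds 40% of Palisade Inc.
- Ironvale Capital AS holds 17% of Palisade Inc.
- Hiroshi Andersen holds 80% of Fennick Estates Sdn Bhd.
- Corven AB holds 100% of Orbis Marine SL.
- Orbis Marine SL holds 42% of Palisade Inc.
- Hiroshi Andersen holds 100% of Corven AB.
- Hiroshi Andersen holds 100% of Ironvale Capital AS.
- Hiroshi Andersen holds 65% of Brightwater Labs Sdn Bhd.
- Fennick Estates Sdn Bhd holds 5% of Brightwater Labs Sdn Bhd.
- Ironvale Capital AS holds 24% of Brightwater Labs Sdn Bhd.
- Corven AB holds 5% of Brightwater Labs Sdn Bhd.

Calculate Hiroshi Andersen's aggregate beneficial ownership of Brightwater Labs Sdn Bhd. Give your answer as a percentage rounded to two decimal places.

98.00%

Hiroshi reaches Brightwater along 4 paths.
Via Corven: 100% × 5% = 5%.
Via Ironvale: 100% × 24% = 24%.
Direct stake: 65% = 65%.
Via Fennick: 80% × 5% = 4%.
Total: 5% + 24% + 65% + 4% = 98%.
Rounded: 98.00%.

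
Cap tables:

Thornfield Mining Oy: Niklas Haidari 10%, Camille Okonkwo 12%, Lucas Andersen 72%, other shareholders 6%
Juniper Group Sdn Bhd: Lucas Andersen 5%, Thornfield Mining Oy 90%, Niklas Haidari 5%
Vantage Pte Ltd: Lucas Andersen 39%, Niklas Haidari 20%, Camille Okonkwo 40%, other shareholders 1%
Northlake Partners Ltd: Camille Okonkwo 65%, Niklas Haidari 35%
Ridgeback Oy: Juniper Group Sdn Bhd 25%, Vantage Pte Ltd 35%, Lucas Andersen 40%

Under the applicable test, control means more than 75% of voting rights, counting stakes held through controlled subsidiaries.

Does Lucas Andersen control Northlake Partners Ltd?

Lucas's largest direct stake is 72% in Thornfield, which does not meet the threshold, so Lucas controls no company.
Neither Lucas nor any entity Lucas controls holds any voting interest in Northlake.
So Lucas does not control Northlake.

No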